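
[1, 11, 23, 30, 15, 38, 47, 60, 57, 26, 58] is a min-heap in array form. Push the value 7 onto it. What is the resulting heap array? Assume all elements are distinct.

append 7 at index 11 → [1, 11, 23, 30, 15, 38, 47, 60, 57, 26, 58, 7]
7 < parent 38 at index 5, swap → [1, 11, 23, 30, 15, 7, 47, 60, 57, 26, 58, 38]
7 < parent 23 at index 2, swap → [1, 11, 7, 30, 15, 23, 47, 60, 57, 26, 58, 38]

[1, 11, 7, 30, 15, 23, 47, 60, 57, 26, 58, 38]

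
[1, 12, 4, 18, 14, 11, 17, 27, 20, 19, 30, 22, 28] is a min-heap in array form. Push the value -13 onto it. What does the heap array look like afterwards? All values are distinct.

append -13 at index 13 → [1, 12, 4, 18, 14, 11, 17, 27, 20, 19, 30, 22, 28, -13]
-13 < parent 17 at index 6, swap → [1, 12, 4, 18, 14, 11, -13, 27, 20, 19, 30, 22, 28, 17]
-13 < parent 4 at index 2, swap → [1, 12, -13, 18, 14, 11, 4, 27, 20, 19, 30, 22, 28, 17]
-13 < parent 1 at index 0, swap → [-13, 12, 1, 18, 14, 11, 4, 27, 20, 19, 30, 22, 28, 17]

[-13, 12, 1, 18, 14, 11, 4, 27, 20, 19, 30, 22, 28, 17]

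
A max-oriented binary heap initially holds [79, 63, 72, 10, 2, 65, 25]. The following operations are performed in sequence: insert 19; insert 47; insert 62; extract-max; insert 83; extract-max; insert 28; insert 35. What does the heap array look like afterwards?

[72, 63, 65, 47, 62, 2, 25, 10, 19, 28, 35]

insert 19:
  append 19 at index 7 → [79, 63, 72, 10, 2, 65, 25, 19]
  19 > parent 10 at index 3, swap → [79, 63, 72, 19, 2, 65, 25, 10]
insert 47:
  append 47 at index 8 → [79, 63, 72, 19, 2, 65, 25, 10, 47]
  47 > parent 19 at index 3, swap → [79, 63, 72, 47, 2, 65, 25, 10, 19]
insert 62:
  append 62 at index 9 → [79, 63, 72, 47, 2, 65, 25, 10, 19, 62]
  62 > parent 2 at index 4, swap → [79, 63, 72, 47, 62, 65, 25, 10, 19, 2]
extract-max → returns 79:
  remove root 79; move last element 2 to root → [2, 63, 72, 47, 62, 65, 25, 10, 19]
  2 vs larger child 72 at index 2, swap → [72, 63, 2, 47, 62, 65, 25, 10, 19]
  2 vs larger child 65 at index 5, swap → [72, 63, 65, 47, 62, 2, 25, 10, 19]
insert 83:
  append 83 at index 9 → [72, 63, 65, 47, 62, 2, 25, 10, 19, 83]
  83 > parent 62 at index 4, swap → [72, 63, 65, 47, 83, 2, 25, 10, 19, 62]
  83 > parent 63 at index 1, swap → [72, 83, 65, 47, 63, 2, 25, 10, 19, 62]
  83 > parent 72 at index 0, swap → [83, 72, 65, 47, 63, 2, 25, 10, 19, 62]
extract-max → returns 83:
  remove root 83; move last element 62 to root → [62, 72, 65, 47, 63, 2, 25, 10, 19]
  62 vs larger child 72 at index 1, swap → [72, 62, 65, 47, 63, 2, 25, 10, 19]
  62 vs larger child 63 at index 4, swap → [72, 63, 65, 47, 62, 2, 25, 10, 19]
insert 28:
  append 28 at index 9 → [72, 63, 65, 47, 62, 2, 25, 10, 19, 28] (no swap needed)
insert 35:
  append 35 at index 10 → [72, 63, 65, 47, 62, 2, 25, 10, 19, 28, 35] (no swap needed)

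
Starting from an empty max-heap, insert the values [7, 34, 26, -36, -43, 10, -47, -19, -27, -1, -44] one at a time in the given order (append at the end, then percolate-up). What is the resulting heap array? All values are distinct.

Insert 7:
  append 7 at index 0 → [7] (no swap needed)
Insert 34:
  append 34 at index 1 → [7, 34]
  34 > parent 7 at index 0, swap → [34, 7]
Insert 26:
  append 26 at index 2 → [34, 7, 26] (no swap needed)
Insert -36:
  append -36 at index 3 → [34, 7, 26, -36] (no swap needed)
Insert -43:
  append -43 at index 4 → [34, 7, 26, -36, -43] (no swap needed)
Insert 10:
  append 10 at index 5 → [34, 7, 26, -36, -43, 10] (no swap needed)
Insert -47:
  append -47 at index 6 → [34, 7, 26, -36, -43, 10, -47] (no swap needed)
Insert -19:
  append -19 at index 7 → [34, 7, 26, -36, -43, 10, -47, -19]
  -19 > parent -36 at index 3, swap → [34, 7, 26, -19, -43, 10, -47, -36]
Insert -27:
  append -27 at index 8 → [34, 7, 26, -19, -43, 10, -47, -36, -27] (no swap needed)
Insert -1:
  append -1 at index 9 → [34, 7, 26, -19, -43, 10, -47, -36, -27, -1]
  -1 > parent -43 at index 4, swap → [34, 7, 26, -19, -1, 10, -47, -36, -27, -43]
Insert -44:
  append -44 at index 10 → [34, 7, 26, -19, -1, 10, -47, -36, -27, -43, -44] (no swap needed)

[34, 7, 26, -19, -1, 10, -47, -36, -27, -43, -44]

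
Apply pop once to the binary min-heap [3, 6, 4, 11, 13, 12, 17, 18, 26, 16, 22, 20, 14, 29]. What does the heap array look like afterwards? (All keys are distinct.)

[4, 6, 12, 11, 13, 14, 17, 18, 26, 16, 22, 20, 29]

remove root 3; move last element 29 to root → [29, 6, 4, 11, 13, 12, 17, 18, 26, 16, 22, 20, 14]
29 vs smaller child 4 at index 2, swap → [4, 6, 29, 11, 13, 12, 17, 18, 26, 16, 22, 20, 14]
29 vs smaller child 12 at index 5, swap → [4, 6, 12, 11, 13, 29, 17, 18, 26, 16, 22, 20, 14]
29 vs smaller child 14 at index 12, swap → [4, 6, 12, 11, 13, 14, 17, 18, 26, 16, 22, 20, 29]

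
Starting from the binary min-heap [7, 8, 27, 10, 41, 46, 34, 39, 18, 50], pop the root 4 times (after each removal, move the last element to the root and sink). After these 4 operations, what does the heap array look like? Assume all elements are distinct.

[27, 39, 34, 50, 41, 46]

extract-min #1 returns 7:
  remove root 7; move last element 50 to root → [50, 8, 27, 10, 41, 46, 34, 39, 18]
  50 vs smaller child 8 at index 1, swap → [8, 50, 27, 10, 41, 46, 34, 39, 18]
  50 vs smaller child 10 at index 3, swap → [8, 10, 27, 50, 41, 46, 34, 39, 18]
  50 vs smaller child 18 at index 8, swap → [8, 10, 27, 18, 41, 46, 34, 39, 50]
extract-min #2 returns 8:
  remove root 8; move last element 50 to root → [50, 10, 27, 18, 41, 46, 34, 39]
  50 vs smaller child 10 at index 1, swap → [10, 50, 27, 18, 41, 46, 34, 39]
  50 vs smaller child 18 at index 3, swap → [10, 18, 27, 50, 41, 46, 34, 39]
  50 vs only child 39 at index 7, swap → [10, 18, 27, 39, 41, 46, 34, 50]
extract-min #3 returns 10:
  remove root 10; move last element 50 to root → [50, 18, 27, 39, 41, 46, 34]
  50 vs smaller child 18 at index 1, swap → [18, 50, 27, 39, 41, 46, 34]
  50 vs smaller child 39 at index 3, swap → [18, 39, 27, 50, 41, 46, 34]
extract-min #4 returns 18:
  remove root 18; move last element 34 to root → [34, 39, 27, 50, 41, 46]
  34 vs smaller child 27 at index 2, swap → [27, 39, 34, 50, 41, 46]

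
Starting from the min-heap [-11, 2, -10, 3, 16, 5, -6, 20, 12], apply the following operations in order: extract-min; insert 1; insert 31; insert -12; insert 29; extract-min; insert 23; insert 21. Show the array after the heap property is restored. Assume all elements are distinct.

extract-min → returns -11:
  remove root -11; move last element 12 to root → [12, 2, -10, 3, 16, 5, -6, 20]
  12 vs smaller child -10 at index 2, swap → [-10, 2, 12, 3, 16, 5, -6, 20]
  12 vs smaller child -6 at index 6, swap → [-10, 2, -6, 3, 16, 5, 12, 20]
insert 1:
  append 1 at index 8 → [-10, 2, -6, 3, 16, 5, 12, 20, 1]
  1 < parent 3 at index 3, swap → [-10, 2, -6, 1, 16, 5, 12, 20, 3]
  1 < parent 2 at index 1, swap → [-10, 1, -6, 2, 16, 5, 12, 20, 3]
insert 31:
  append 31 at index 9 → [-10, 1, -6, 2, 16, 5, 12, 20, 3, 31] (no swap needed)
insert -12:
  append -12 at index 10 → [-10, 1, -6, 2, 16, 5, 12, 20, 3, 31, -12]
  -12 < parent 16 at index 4, swap → [-10, 1, -6, 2, -12, 5, 12, 20, 3, 31, 16]
  -12 < parent 1 at index 1, swap → [-10, -12, -6, 2, 1, 5, 12, 20, 3, 31, 16]
  -12 < parent -10 at index 0, swap → [-12, -10, -6, 2, 1, 5, 12, 20, 3, 31, 16]
insert 29:
  append 29 at index 11 → [-12, -10, -6, 2, 1, 5, 12, 20, 3, 31, 16, 29] (no swap needed)
extract-min → returns -12:
  remove root -12; move last element 29 to root → [29, -10, -6, 2, 1, 5, 12, 20, 3, 31, 16]
  29 vs smaller child -10 at index 1, swap → [-10, 29, -6, 2, 1, 5, 12, 20, 3, 31, 16]
  29 vs smaller child 1 at index 4, swap → [-10, 1, -6, 2, 29, 5, 12, 20, 3, 31, 16]
  29 vs smaller child 16 at index 10, swap → [-10, 1, -6, 2, 16, 5, 12, 20, 3, 31, 29]
insert 23:
  append 23 at index 11 → [-10, 1, -6, 2, 16, 5, 12, 20, 3, 31, 29, 23] (no swap needed)
insert 21:
  append 21 at index 12 → [-10, 1, -6, 2, 16, 5, 12, 20, 3, 31, 29, 23, 21] (no swap needed)

[-10, 1, -6, 2, 16, 5, 12, 20, 3, 31, 29, 23, 21]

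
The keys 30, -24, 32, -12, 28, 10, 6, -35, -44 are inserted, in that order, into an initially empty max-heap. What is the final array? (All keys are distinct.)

[32, 28, 30, -24, -12, 10, 6, -35, -44]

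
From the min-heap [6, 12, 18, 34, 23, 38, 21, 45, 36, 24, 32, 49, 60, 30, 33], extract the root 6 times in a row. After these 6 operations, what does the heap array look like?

extract-min #1 returns 6:
  remove root 6; move last element 33 to root → [33, 12, 18, 34, 23, 38, 21, 45, 36, 24, 32, 49, 60, 30]
  33 vs smaller child 12 at index 1, swap → [12, 33, 18, 34, 23, 38, 21, 45, 36, 24, 32, 49, 60, 30]
  33 vs smaller child 23 at index 4, swap → [12, 23, 18, 34, 33, 38, 21, 45, 36, 24, 32, 49, 60, 30]
  33 vs smaller child 24 at index 9, swap → [12, 23, 18, 34, 24, 38, 21, 45, 36, 33, 32, 49, 60, 30]
extract-min #2 returns 12:
  remove root 12; move last element 30 to root → [30, 23, 18, 34, 24, 38, 21, 45, 36, 33, 32, 49, 60]
  30 vs smaller child 18 at index 2, swap → [18, 23, 30, 34, 24, 38, 21, 45, 36, 33, 32, 49, 60]
  30 vs smaller child 21 at index 6, swap → [18, 23, 21, 34, 24, 38, 30, 45, 36, 33, 32, 49, 60]
extract-min #3 returns 18:
  remove root 18; move last element 60 to root → [60, 23, 21, 34, 24, 38, 30, 45, 36, 33, 32, 49]
  60 vs smaller child 21 at index 2, swap → [21, 23, 60, 34, 24, 38, 30, 45, 36, 33, 32, 49]
  60 vs smaller child 30 at index 6, swap → [21, 23, 30, 34, 24, 38, 60, 45, 36, 33, 32, 49]
extract-min #4 returns 21:
  remove root 21; move last element 49 to root → [49, 23, 30, 34, 24, 38, 60, 45, 36, 33, 32]
  49 vs smaller child 23 at index 1, swap → [23, 49, 30, 34, 24, 38, 60, 45, 36, 33, 32]
  49 vs smaller child 24 at index 4, swap → [23, 24, 30, 34, 49, 38, 60, 45, 36, 33, 32]
  49 vs smaller child 32 at index 10, swap → [23, 24, 30, 34, 32, 38, 60, 45, 36, 33, 49]
extract-min #5 returns 23:
  remove root 23; move last element 49 to root → [49, 24, 30, 34, 32, 38, 60, 45, 36, 33]
  49 vs smaller child 24 at index 1, swap → [24, 49, 30, 34, 32, 38, 60, 45, 36, 33]
  49 vs smaller child 32 at index 4, swap → [24, 32, 30, 34, 49, 38, 60, 45, 36, 33]
  49 vs only child 33 at index 9, swap → [24, 32, 30, 34, 33, 38, 60, 45, 36, 49]
extract-min #6 returns 24:
  remove root 24; move last element 49 to root → [49, 32, 30, 34, 33, 38, 60, 45, 36]
  49 vs smaller child 30 at index 2, swap → [30, 32, 49, 34, 33, 38, 60, 45, 36]
  49 vs smaller child 38 at index 5, swap → [30, 32, 38, 34, 33, 49, 60, 45, 36]

[30, 32, 38, 34, 33, 49, 60, 45, 36]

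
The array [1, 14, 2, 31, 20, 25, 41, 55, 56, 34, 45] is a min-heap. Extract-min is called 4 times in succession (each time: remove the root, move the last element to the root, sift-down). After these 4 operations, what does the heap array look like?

[25, 31, 41, 55, 34, 45, 56]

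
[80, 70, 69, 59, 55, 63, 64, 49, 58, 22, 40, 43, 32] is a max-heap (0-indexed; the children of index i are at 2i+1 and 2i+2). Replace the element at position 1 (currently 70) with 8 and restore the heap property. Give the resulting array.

[80, 59, 69, 58, 55, 63, 64, 49, 8, 22, 40, 43, 32]

set index 1 from 70 to 8 → [80, 8, 69, 59, 55, 63, 64, 49, 58, 22, 40, 43, 32]
8 vs larger child 59 at index 3, swap → [80, 59, 69, 8, 55, 63, 64, 49, 58, 22, 40, 43, 32]
8 vs larger child 58 at index 8, swap → [80, 59, 69, 58, 55, 63, 64, 49, 8, 22, 40, 43, 32]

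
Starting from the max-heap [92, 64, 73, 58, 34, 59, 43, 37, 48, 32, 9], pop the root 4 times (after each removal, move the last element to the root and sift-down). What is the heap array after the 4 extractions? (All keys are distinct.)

[58, 48, 43, 37, 34, 9, 32]

extract-max #1 returns 92:
  remove root 92; move last element 9 to root → [9, 64, 73, 58, 34, 59, 43, 37, 48, 32]
  9 vs larger child 73 at index 2, swap → [73, 64, 9, 58, 34, 59, 43, 37, 48, 32]
  9 vs larger child 59 at index 5, swap → [73, 64, 59, 58, 34, 9, 43, 37, 48, 32]
extract-max #2 returns 73:
  remove root 73; move last element 32 to root → [32, 64, 59, 58, 34, 9, 43, 37, 48]
  32 vs larger child 64 at index 1, swap → [64, 32, 59, 58, 34, 9, 43, 37, 48]
  32 vs larger child 58 at index 3, swap → [64, 58, 59, 32, 34, 9, 43, 37, 48]
  32 vs larger child 48 at index 8, swap → [64, 58, 59, 48, 34, 9, 43, 37, 32]
extract-max #3 returns 64:
  remove root 64; move last element 32 to root → [32, 58, 59, 48, 34, 9, 43, 37]
  32 vs larger child 59 at index 2, swap → [59, 58, 32, 48, 34, 9, 43, 37]
  32 vs larger child 43 at index 6, swap → [59, 58, 43, 48, 34, 9, 32, 37]
extract-max #4 returns 59:
  remove root 59; move last element 37 to root → [37, 58, 43, 48, 34, 9, 32]
  37 vs larger child 58 at index 1, swap → [58, 37, 43, 48, 34, 9, 32]
  37 vs larger child 48 at index 3, swap → [58, 48, 43, 37, 34, 9, 32]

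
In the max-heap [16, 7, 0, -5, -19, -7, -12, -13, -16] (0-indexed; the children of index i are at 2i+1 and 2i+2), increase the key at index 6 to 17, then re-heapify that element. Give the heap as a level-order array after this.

set index 6 from -12 to 17 → [16, 7, 0, -5, -19, -7, 17, -13, -16]
17 > parent 0 at index 2, swap → [16, 7, 17, -5, -19, -7, 0, -13, -16]
17 > parent 16 at index 0, swap → [17, 7, 16, -5, -19, -7, 0, -13, -16]

[17, 7, 16, -5, -19, -7, 0, -13, -16]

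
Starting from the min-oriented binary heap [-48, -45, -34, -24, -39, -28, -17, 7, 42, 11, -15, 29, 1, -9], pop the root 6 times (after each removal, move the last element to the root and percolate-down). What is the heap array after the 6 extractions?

[-17, -15, -9, 1, 11, 29, 42, 7]

extract-min #1 returns -48:
  remove root -48; move last element -9 to root → [-9, -45, -34, -24, -39, -28, -17, 7, 42, 11, -15, 29, 1]
  -9 vs smaller child -45 at index 1, swap → [-45, -9, -34, -24, -39, -28, -17, 7, 42, 11, -15, 29, 1]
  -9 vs smaller child -39 at index 4, swap → [-45, -39, -34, -24, -9, -28, -17, 7, 42, 11, -15, 29, 1]
  -9 vs smaller child -15 at index 10, swap → [-45, -39, -34, -24, -15, -28, -17, 7, 42, 11, -9, 29, 1]
extract-min #2 returns -45:
  remove root -45; move last element 1 to root → [1, -39, -34, -24, -15, -28, -17, 7, 42, 11, -9, 29]
  1 vs smaller child -39 at index 1, swap → [-39, 1, -34, -24, -15, -28, -17, 7, 42, 11, -9, 29]
  1 vs smaller child -24 at index 3, swap → [-39, -24, -34, 1, -15, -28, -17, 7, 42, 11, -9, 29]
extract-min #3 returns -39:
  remove root -39; move last element 29 to root → [29, -24, -34, 1, -15, -28, -17, 7, 42, 11, -9]
  29 vs smaller child -34 at index 2, swap → [-34, -24, 29, 1, -15, -28, -17, 7, 42, 11, -9]
  29 vs smaller child -28 at index 5, swap → [-34, -24, -28, 1, -15, 29, -17, 7, 42, 11, -9]
extract-min #4 returns -34:
  remove root -34; move last element -9 to root → [-9, -24, -28, 1, -15, 29, -17, 7, 42, 11]
  -9 vs smaller child -28 at index 2, swap → [-28, -24, -9, 1, -15, 29, -17, 7, 42, 11]
  -9 vs smaller child -17 at index 6, swap → [-28, -24, -17, 1, -15, 29, -9, 7, 42, 11]
extract-min #5 returns -28:
  remove root -28; move last element 11 to root → [11, -24, -17, 1, -15, 29, -9, 7, 42]
  11 vs smaller child -24 at index 1, swap → [-24, 11, -17, 1, -15, 29, -9, 7, 42]
  11 vs smaller child -15 at index 4, swap → [-24, -15, -17, 1, 11, 29, -9, 7, 42]
extract-min #6 returns -24:
  remove root -24; move last element 42 to root → [42, -15, -17, 1, 11, 29, -9, 7]
  42 vs smaller child -17 at index 2, swap → [-17, -15, 42, 1, 11, 29, -9, 7]
  42 vs smaller child -9 at index 6, swap → [-17, -15, -9, 1, 11, 29, 42, 7]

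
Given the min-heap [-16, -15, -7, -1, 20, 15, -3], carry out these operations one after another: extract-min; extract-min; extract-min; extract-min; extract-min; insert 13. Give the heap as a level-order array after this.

extract-min → returns -16:
  remove root -16; move last element -3 to root → [-3, -15, -7, -1, 20, 15]
  -3 vs smaller child -15 at index 1, swap → [-15, -3, -7, -1, 20, 15]
extract-min → returns -15:
  remove root -15; move last element 15 to root → [15, -3, -7, -1, 20]
  15 vs smaller child -7 at index 2, swap → [-7, -3, 15, -1, 20]
extract-min → returns -7:
  remove root -7; move last element 20 to root → [20, -3, 15, -1]
  20 vs smaller child -3 at index 1, swap → [-3, 20, 15, -1]
  20 vs only child -1 at index 3, swap → [-3, -1, 15, 20]
extract-min → returns -3:
  remove root -3; move last element 20 to root → [20, -1, 15]
  20 vs smaller child -1 at index 1, swap → [-1, 20, 15]
extract-min → returns -1:
  remove root -1; move last element 15 to root → [15, 20] (no swap needed)
insert 13:
  append 13 at index 2 → [15, 20, 13]
  13 < parent 15 at index 0, swap → [13, 20, 15]

[13, 20, 15]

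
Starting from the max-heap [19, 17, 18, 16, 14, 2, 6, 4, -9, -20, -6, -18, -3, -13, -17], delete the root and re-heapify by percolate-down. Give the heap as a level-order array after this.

[18, 17, 6, 16, 14, 2, -13, 4, -9, -20, -6, -18, -3, -17]

remove root 19; move last element -17 to root → [-17, 17, 18, 16, 14, 2, 6, 4, -9, -20, -6, -18, -3, -13]
-17 vs larger child 18 at index 2, swap → [18, 17, -17, 16, 14, 2, 6, 4, -9, -20, -6, -18, -3, -13]
-17 vs larger child 6 at index 6, swap → [18, 17, 6, 16, 14, 2, -17, 4, -9, -20, -6, -18, -3, -13]
-17 vs only child -13 at index 13, swap → [18, 17, 6, 16, 14, 2, -13, 4, -9, -20, -6, -18, -3, -17]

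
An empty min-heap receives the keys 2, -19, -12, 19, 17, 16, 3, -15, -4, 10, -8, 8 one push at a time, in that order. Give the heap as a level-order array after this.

Insert 2:
  append 2 at index 0 → [2] (no swap needed)
Insert -19:
  append -19 at index 1 → [2, -19]
  -19 < parent 2 at index 0, swap → [-19, 2]
Insert -12:
  append -12 at index 2 → [-19, 2, -12] (no swap needed)
Insert 19:
  append 19 at index 3 → [-19, 2, -12, 19] (no swap needed)
Insert 17:
  append 17 at index 4 → [-19, 2, -12, 19, 17] (no swap needed)
Insert 16:
  append 16 at index 5 → [-19, 2, -12, 19, 17, 16] (no swap needed)
Insert 3:
  append 3 at index 6 → [-19, 2, -12, 19, 17, 16, 3] (no swap needed)
Insert -15:
  append -15 at index 7 → [-19, 2, -12, 19, 17, 16, 3, -15]
  -15 < parent 19 at index 3, swap → [-19, 2, -12, -15, 17, 16, 3, 19]
  -15 < parent 2 at index 1, swap → [-19, -15, -12, 2, 17, 16, 3, 19]
Insert -4:
  append -4 at index 8 → [-19, -15, -12, 2, 17, 16, 3, 19, -4]
  -4 < parent 2 at index 3, swap → [-19, -15, -12, -4, 17, 16, 3, 19, 2]
Insert 10:
  append 10 at index 9 → [-19, -15, -12, -4, 17, 16, 3, 19, 2, 10]
  10 < parent 17 at index 4, swap → [-19, -15, -12, -4, 10, 16, 3, 19, 2, 17]
Insert -8:
  append -8 at index 10 → [-19, -15, -12, -4, 10, 16, 3, 19, 2, 17, -8]
  -8 < parent 10 at index 4, swap → [-19, -15, -12, -4, -8, 16, 3, 19, 2, 17, 10]
Insert 8:
  append 8 at index 11 → [-19, -15, -12, -4, -8, 16, 3, 19, 2, 17, 10, 8]
  8 < parent 16 at index 5, swap → [-19, -15, -12, -4, -8, 8, 3, 19, 2, 17, 10, 16]

[-19, -15, -12, -4, -8, 8, 3, 19, 2, 17, 10, 16]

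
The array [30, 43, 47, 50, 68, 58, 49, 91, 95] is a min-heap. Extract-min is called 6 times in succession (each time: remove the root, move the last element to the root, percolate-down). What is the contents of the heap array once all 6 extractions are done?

extract-min #1 returns 30:
  remove root 30; move last element 95 to root → [95, 43, 47, 50, 68, 58, 49, 91]
  95 vs smaller child 43 at index 1, swap → [43, 95, 47, 50, 68, 58, 49, 91]
  95 vs smaller child 50 at index 3, swap → [43, 50, 47, 95, 68, 58, 49, 91]
  95 vs only child 91 at index 7, swap → [43, 50, 47, 91, 68, 58, 49, 95]
extract-min #2 returns 43:
  remove root 43; move last element 95 to root → [95, 50, 47, 91, 68, 58, 49]
  95 vs smaller child 47 at index 2, swap → [47, 50, 95, 91, 68, 58, 49]
  95 vs smaller child 49 at index 6, swap → [47, 50, 49, 91, 68, 58, 95]
extract-min #3 returns 47:
  remove root 47; move last element 95 to root → [95, 50, 49, 91, 68, 58]
  95 vs smaller child 49 at index 2, swap → [49, 50, 95, 91, 68, 58]
  95 vs only child 58 at index 5, swap → [49, 50, 58, 91, 68, 95]
extract-min #4 returns 49:
  remove root 49; move last element 95 to root → [95, 50, 58, 91, 68]
  95 vs smaller child 50 at index 1, swap → [50, 95, 58, 91, 68]
  95 vs smaller child 68 at index 4, swap → [50, 68, 58, 91, 95]
extract-min #5 returns 50:
  remove root 50; move last element 95 to root → [95, 68, 58, 91]
  95 vs smaller child 58 at index 2, swap → [58, 68, 95, 91]
extract-min #6 returns 58:
  remove root 58; move last element 91 to root → [91, 68, 95]
  91 vs smaller child 68 at index 1, swap → [68, 91, 95]

[68, 91, 95]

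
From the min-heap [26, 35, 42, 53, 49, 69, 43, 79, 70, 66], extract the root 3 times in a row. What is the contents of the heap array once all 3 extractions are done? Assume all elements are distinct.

[43, 49, 69, 53, 66, 79, 70]

extract-min #1 returns 26:
  remove root 26; move last element 66 to root → [66, 35, 42, 53, 49, 69, 43, 79, 70]
  66 vs smaller child 35 at index 1, swap → [35, 66, 42, 53, 49, 69, 43, 79, 70]
  66 vs smaller child 49 at index 4, swap → [35, 49, 42, 53, 66, 69, 43, 79, 70]
extract-min #2 returns 35:
  remove root 35; move last element 70 to root → [70, 49, 42, 53, 66, 69, 43, 79]
  70 vs smaller child 42 at index 2, swap → [42, 49, 70, 53, 66, 69, 43, 79]
  70 vs smaller child 43 at index 6, swap → [42, 49, 43, 53, 66, 69, 70, 79]
extract-min #3 returns 42:
  remove root 42; move last element 79 to root → [79, 49, 43, 53, 66, 69, 70]
  79 vs smaller child 43 at index 2, swap → [43, 49, 79, 53, 66, 69, 70]
  79 vs smaller child 69 at index 5, swap → [43, 49, 69, 53, 66, 79, 70]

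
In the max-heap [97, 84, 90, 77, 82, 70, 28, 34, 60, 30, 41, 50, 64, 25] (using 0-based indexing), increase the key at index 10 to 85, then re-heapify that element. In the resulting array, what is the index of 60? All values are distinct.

8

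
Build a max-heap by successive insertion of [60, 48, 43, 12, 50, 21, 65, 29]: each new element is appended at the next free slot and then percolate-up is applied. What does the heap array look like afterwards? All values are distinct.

[65, 50, 60, 29, 48, 21, 43, 12]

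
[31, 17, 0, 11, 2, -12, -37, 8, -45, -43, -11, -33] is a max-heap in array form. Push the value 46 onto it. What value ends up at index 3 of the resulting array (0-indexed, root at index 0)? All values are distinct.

11

append 46 at index 12 → [31, 17, 0, 11, 2, -12, -37, 8, -45, -43, -11, -33, 46]
46 > parent -12 at index 5, swap → [31, 17, 0, 11, 2, 46, -37, 8, -45, -43, -11, -33, -12]
46 > parent 0 at index 2, swap → [31, 17, 46, 11, 2, 0, -37, 8, -45, -43, -11, -33, -12]
46 > parent 31 at index 0, swap → [46, 17, 31, 11, 2, 0, -37, 8, -45, -43, -11, -33, -12]
resulting array: [46, 17, 31, 11, 2, 0, -37, 8, -45, -43, -11, -33, -12]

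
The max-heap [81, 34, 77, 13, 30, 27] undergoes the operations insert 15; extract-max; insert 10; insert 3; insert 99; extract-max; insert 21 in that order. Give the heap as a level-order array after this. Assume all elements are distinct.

[77, 34, 27, 21, 30, 15, 10, 3, 13]

insert 15:
  append 15 at index 6 → [81, 34, 77, 13, 30, 27, 15] (no swap needed)
extract-max → returns 81:
  remove root 81; move last element 15 to root → [15, 34, 77, 13, 30, 27]
  15 vs larger child 77 at index 2, swap → [77, 34, 15, 13, 30, 27]
  15 vs only child 27 at index 5, swap → [77, 34, 27, 13, 30, 15]
insert 10:
  append 10 at index 6 → [77, 34, 27, 13, 30, 15, 10] (no swap needed)
insert 3:
  append 3 at index 7 → [77, 34, 27, 13, 30, 15, 10, 3] (no swap needed)
insert 99:
  append 99 at index 8 → [77, 34, 27, 13, 30, 15, 10, 3, 99]
  99 > parent 13 at index 3, swap → [77, 34, 27, 99, 30, 15, 10, 3, 13]
  99 > parent 34 at index 1, swap → [77, 99, 27, 34, 30, 15, 10, 3, 13]
  99 > parent 77 at index 0, swap → [99, 77, 27, 34, 30, 15, 10, 3, 13]
extract-max → returns 99:
  remove root 99; move last element 13 to root → [13, 77, 27, 34, 30, 15, 10, 3]
  13 vs larger child 77 at index 1, swap → [77, 13, 27, 34, 30, 15, 10, 3]
  13 vs larger child 34 at index 3, swap → [77, 34, 27, 13, 30, 15, 10, 3]
insert 21:
  append 21 at index 8 → [77, 34, 27, 13, 30, 15, 10, 3, 21]
  21 > parent 13 at index 3, swap → [77, 34, 27, 21, 30, 15, 10, 3, 13]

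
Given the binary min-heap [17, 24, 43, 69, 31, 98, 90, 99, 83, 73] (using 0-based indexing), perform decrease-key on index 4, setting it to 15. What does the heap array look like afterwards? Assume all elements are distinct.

[15, 17, 43, 69, 24, 98, 90, 99, 83, 73]

set index 4 from 31 to 15 → [17, 24, 43, 69, 15, 98, 90, 99, 83, 73]
15 < parent 24 at index 1, swap → [17, 15, 43, 69, 24, 98, 90, 99, 83, 73]
15 < parent 17 at index 0, swap → [15, 17, 43, 69, 24, 98, 90, 99, 83, 73]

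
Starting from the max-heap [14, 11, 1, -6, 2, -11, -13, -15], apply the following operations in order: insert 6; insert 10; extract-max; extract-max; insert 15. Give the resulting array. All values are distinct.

[15, 10, 1, 6, 2, -11, -13, -15, -6]

insert 6:
  append 6 at index 8 → [14, 11, 1, -6, 2, -11, -13, -15, 6]
  6 > parent -6 at index 3, swap → [14, 11, 1, 6, 2, -11, -13, -15, -6]
insert 10:
  append 10 at index 9 → [14, 11, 1, 6, 2, -11, -13, -15, -6, 10]
  10 > parent 2 at index 4, swap → [14, 11, 1, 6, 10, -11, -13, -15, -6, 2]
extract-max → returns 14:
  remove root 14; move last element 2 to root → [2, 11, 1, 6, 10, -11, -13, -15, -6]
  2 vs larger child 11 at index 1, swap → [11, 2, 1, 6, 10, -11, -13, -15, -6]
  2 vs larger child 10 at index 4, swap → [11, 10, 1, 6, 2, -11, -13, -15, -6]
extract-max → returns 11:
  remove root 11; move last element -6 to root → [-6, 10, 1, 6, 2, -11, -13, -15]
  -6 vs larger child 10 at index 1, swap → [10, -6, 1, 6, 2, -11, -13, -15]
  -6 vs larger child 6 at index 3, swap → [10, 6, 1, -6, 2, -11, -13, -15]
insert 15:
  append 15 at index 8 → [10, 6, 1, -6, 2, -11, -13, -15, 15]
  15 > parent -6 at index 3, swap → [10, 6, 1, 15, 2, -11, -13, -15, -6]
  15 > parent 6 at index 1, swap → [10, 15, 1, 6, 2, -11, -13, -15, -6]
  15 > parent 10 at index 0, swap → [15, 10, 1, 6, 2, -11, -13, -15, -6]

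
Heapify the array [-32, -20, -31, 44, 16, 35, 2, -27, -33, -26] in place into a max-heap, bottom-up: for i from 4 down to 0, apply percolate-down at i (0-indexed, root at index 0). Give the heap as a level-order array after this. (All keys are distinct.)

[44, 16, 35, -20, -26, -31, 2, -27, -33, -32]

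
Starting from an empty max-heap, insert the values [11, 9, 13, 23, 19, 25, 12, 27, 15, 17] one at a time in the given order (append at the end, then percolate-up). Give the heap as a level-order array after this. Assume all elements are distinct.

Insert 11:
  append 11 at index 0 → [11] (no swap needed)
Insert 9:
  append 9 at index 1 → [11, 9] (no swap needed)
Insert 13:
  append 13 at index 2 → [11, 9, 13]
  13 > parent 11 at index 0, swap → [13, 9, 11]
Insert 23:
  append 23 at index 3 → [13, 9, 11, 23]
  23 > parent 9 at index 1, swap → [13, 23, 11, 9]
  23 > parent 13 at index 0, swap → [23, 13, 11, 9]
Insert 19:
  append 19 at index 4 → [23, 13, 11, 9, 19]
  19 > parent 13 at index 1, swap → [23, 19, 11, 9, 13]
Insert 25:
  append 25 at index 5 → [23, 19, 11, 9, 13, 25]
  25 > parent 11 at index 2, swap → [23, 19, 25, 9, 13, 11]
  25 > parent 23 at index 0, swap → [25, 19, 23, 9, 13, 11]
Insert 12:
  append 12 at index 6 → [25, 19, 23, 9, 13, 11, 12] (no swap needed)
Insert 27:
  append 27 at index 7 → [25, 19, 23, 9, 13, 11, 12, 27]
  27 > parent 9 at index 3, swap → [25, 19, 23, 27, 13, 11, 12, 9]
  27 > parent 19 at index 1, swap → [25, 27, 23, 19, 13, 11, 12, 9]
  27 > parent 25 at index 0, swap → [27, 25, 23, 19, 13, 11, 12, 9]
Insert 15:
  append 15 at index 8 → [27, 25, 23, 19, 13, 11, 12, 9, 15] (no swap needed)
Insert 17:
  append 17 at index 9 → [27, 25, 23, 19, 13, 11, 12, 9, 15, 17]
  17 > parent 13 at index 4, swap → [27, 25, 23, 19, 17, 11, 12, 9, 15, 13]

[27, 25, 23, 19, 17, 11, 12, 9, 15, 13]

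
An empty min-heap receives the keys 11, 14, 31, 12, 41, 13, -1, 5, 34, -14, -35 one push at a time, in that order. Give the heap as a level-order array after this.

[-35, -14, 11, 12, -1, 31, 13, 14, 34, 41, 5]

Insert 11:
  append 11 at index 0 → [11] (no swap needed)
Insert 14:
  append 14 at index 1 → [11, 14] (no swap needed)
Insert 31:
  append 31 at index 2 → [11, 14, 31] (no swap needed)
Insert 12:
  append 12 at index 3 → [11, 14, 31, 12]
  12 < parent 14 at index 1, swap → [11, 12, 31, 14]
Insert 41:
  append 41 at index 4 → [11, 12, 31, 14, 41] (no swap needed)
Insert 13:
  append 13 at index 5 → [11, 12, 31, 14, 41, 13]
  13 < parent 31 at index 2, swap → [11, 12, 13, 14, 41, 31]
Insert -1:
  append -1 at index 6 → [11, 12, 13, 14, 41, 31, -1]
  -1 < parent 13 at index 2, swap → [11, 12, -1, 14, 41, 31, 13]
  -1 < parent 11 at index 0, swap → [-1, 12, 11, 14, 41, 31, 13]
Insert 5:
  append 5 at index 7 → [-1, 12, 11, 14, 41, 31, 13, 5]
  5 < parent 14 at index 3, swap → [-1, 12, 11, 5, 41, 31, 13, 14]
  5 < parent 12 at index 1, swap → [-1, 5, 11, 12, 41, 31, 13, 14]
Insert 34:
  append 34 at index 8 → [-1, 5, 11, 12, 41, 31, 13, 14, 34] (no swap needed)
Insert -14:
  append -14 at index 9 → [-1, 5, 11, 12, 41, 31, 13, 14, 34, -14]
  -14 < parent 41 at index 4, swap → [-1, 5, 11, 12, -14, 31, 13, 14, 34, 41]
  -14 < parent 5 at index 1, swap → [-1, -14, 11, 12, 5, 31, 13, 14, 34, 41]
  -14 < parent -1 at index 0, swap → [-14, -1, 11, 12, 5, 31, 13, 14, 34, 41]
Insert -35:
  append -35 at index 10 → [-14, -1, 11, 12, 5, 31, 13, 14, 34, 41, -35]
  -35 < parent 5 at index 4, swap → [-14, -1, 11, 12, -35, 31, 13, 14, 34, 41, 5]
  -35 < parent -1 at index 1, swap → [-14, -35, 11, 12, -1, 31, 13, 14, 34, 41, 5]
  -35 < parent -14 at index 0, swap → [-35, -14, 11, 12, -1, 31, 13, 14, 34, 41, 5]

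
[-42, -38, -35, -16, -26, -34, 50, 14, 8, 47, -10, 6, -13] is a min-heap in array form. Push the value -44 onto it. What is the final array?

append -44 at index 13 → [-42, -38, -35, -16, -26, -34, 50, 14, 8, 47, -10, 6, -13, -44]
-44 < parent 50 at index 6, swap → [-42, -38, -35, -16, -26, -34, -44, 14, 8, 47, -10, 6, -13, 50]
-44 < parent -35 at index 2, swap → [-42, -38, -44, -16, -26, -34, -35, 14, 8, 47, -10, 6, -13, 50]
-44 < parent -42 at index 0, swap → [-44, -38, -42, -16, -26, -34, -35, 14, 8, 47, -10, 6, -13, 50]

[-44, -38, -42, -16, -26, -34, -35, 14, 8, 47, -10, 6, -13, 50]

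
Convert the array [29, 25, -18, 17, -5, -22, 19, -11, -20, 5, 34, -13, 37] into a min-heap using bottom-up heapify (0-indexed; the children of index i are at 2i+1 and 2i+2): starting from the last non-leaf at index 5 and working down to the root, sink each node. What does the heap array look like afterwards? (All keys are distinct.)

sift down from index 5: already satisfies heap property
sift down from index 4: already satisfies heap property
sift down from index 3:
  17 vs smaller child -20 at index 8, swap → [29, 25, -18, -20, -5, -22, 19, -11, 17, 5, 34, -13, 37]
sift down from index 2:
  -18 vs smaller child -22 at index 5, swap → [29, 25, -22, -20, -5, -18, 19, -11, 17, 5, 34, -13, 37]
sift down from index 1:
  25 vs smaller child -20 at index 3, swap → [29, -20, -22, 25, -5, -18, 19, -11, 17, 5, 34, -13, 37]
  25 vs smaller child -11 at index 7, swap → [29, -20, -22, -11, -5, -18, 19, 25, 17, 5, 34, -13, 37]
sift down from index 0:
  29 vs smaller child -22 at index 2, swap → [-22, -20, 29, -11, -5, -18, 19, 25, 17, 5, 34, -13, 37]
  29 vs smaller child -18 at index 5, swap → [-22, -20, -18, -11, -5, 29, 19, 25, 17, 5, 34, -13, 37]
  29 vs smaller child -13 at index 11, swap → [-22, -20, -18, -11, -5, -13, 19, 25, 17, 5, 34, 29, 37]

[-22, -20, -18, -11, -5, -13, 19, 25, 17, 5, 34, 29, 37]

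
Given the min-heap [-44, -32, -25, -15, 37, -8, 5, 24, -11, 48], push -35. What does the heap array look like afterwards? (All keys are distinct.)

append -35 at index 10 → [-44, -32, -25, -15, 37, -8, 5, 24, -11, 48, -35]
-35 < parent 37 at index 4, swap → [-44, -32, -25, -15, -35, -8, 5, 24, -11, 48, 37]
-35 < parent -32 at index 1, swap → [-44, -35, -25, -15, -32, -8, 5, 24, -11, 48, 37]

[-44, -35, -25, -15, -32, -8, 5, 24, -11, 48, 37]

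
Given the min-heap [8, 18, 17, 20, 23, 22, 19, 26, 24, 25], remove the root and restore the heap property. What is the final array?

remove root 8; move last element 25 to root → [25, 18, 17, 20, 23, 22, 19, 26, 24]
25 vs smaller child 17 at index 2, swap → [17, 18, 25, 20, 23, 22, 19, 26, 24]
25 vs smaller child 19 at index 6, swap → [17, 18, 19, 20, 23, 22, 25, 26, 24]

[17, 18, 19, 20, 23, 22, 25, 26, 24]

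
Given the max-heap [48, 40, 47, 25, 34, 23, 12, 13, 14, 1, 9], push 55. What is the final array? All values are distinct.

append 55 at index 11 → [48, 40, 47, 25, 34, 23, 12, 13, 14, 1, 9, 55]
55 > parent 23 at index 5, swap → [48, 40, 47, 25, 34, 55, 12, 13, 14, 1, 9, 23]
55 > parent 47 at index 2, swap → [48, 40, 55, 25, 34, 47, 12, 13, 14, 1, 9, 23]
55 > parent 48 at index 0, swap → [55, 40, 48, 25, 34, 47, 12, 13, 14, 1, 9, 23]

[55, 40, 48, 25, 34, 47, 12, 13, 14, 1, 9, 23]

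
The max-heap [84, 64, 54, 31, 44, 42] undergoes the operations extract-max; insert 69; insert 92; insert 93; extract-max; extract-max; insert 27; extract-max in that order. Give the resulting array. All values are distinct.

[64, 44, 54, 31, 42, 27]

extract-max → returns 84:
  remove root 84; move last element 42 to root → [42, 64, 54, 31, 44]
  42 vs larger child 64 at index 1, swap → [64, 42, 54, 31, 44]
  42 vs larger child 44 at index 4, swap → [64, 44, 54, 31, 42]
insert 69:
  append 69 at index 5 → [64, 44, 54, 31, 42, 69]
  69 > parent 54 at index 2, swap → [64, 44, 69, 31, 42, 54]
  69 > parent 64 at index 0, swap → [69, 44, 64, 31, 42, 54]
insert 92:
  append 92 at index 6 → [69, 44, 64, 31, 42, 54, 92]
  92 > parent 64 at index 2, swap → [69, 44, 92, 31, 42, 54, 64]
  92 > parent 69 at index 0, swap → [92, 44, 69, 31, 42, 54, 64]
insert 93:
  append 93 at index 7 → [92, 44, 69, 31, 42, 54, 64, 93]
  93 > parent 31 at index 3, swap → [92, 44, 69, 93, 42, 54, 64, 31]
  93 > parent 44 at index 1, swap → [92, 93, 69, 44, 42, 54, 64, 31]
  93 > parent 92 at index 0, swap → [93, 92, 69, 44, 42, 54, 64, 31]
extract-max → returns 93:
  remove root 93; move last element 31 to root → [31, 92, 69, 44, 42, 54, 64]
  31 vs larger child 92 at index 1, swap → [92, 31, 69, 44, 42, 54, 64]
  31 vs larger child 44 at index 3, swap → [92, 44, 69, 31, 42, 54, 64]
extract-max → returns 92:
  remove root 92; move last element 64 to root → [64, 44, 69, 31, 42, 54]
  64 vs larger child 69 at index 2, swap → [69, 44, 64, 31, 42, 54]
insert 27:
  append 27 at index 6 → [69, 44, 64, 31, 42, 54, 27] (no swap needed)
extract-max → returns 69:
  remove root 69; move last element 27 to root → [27, 44, 64, 31, 42, 54]
  27 vs larger child 64 at index 2, swap → [64, 44, 27, 31, 42, 54]
  27 vs only child 54 at index 5, swap → [64, 44, 54, 31, 42, 27]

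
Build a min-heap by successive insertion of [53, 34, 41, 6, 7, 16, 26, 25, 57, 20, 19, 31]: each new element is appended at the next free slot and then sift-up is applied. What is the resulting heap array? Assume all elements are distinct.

[6, 7, 16, 25, 19, 31, 26, 53, 57, 34, 20, 41]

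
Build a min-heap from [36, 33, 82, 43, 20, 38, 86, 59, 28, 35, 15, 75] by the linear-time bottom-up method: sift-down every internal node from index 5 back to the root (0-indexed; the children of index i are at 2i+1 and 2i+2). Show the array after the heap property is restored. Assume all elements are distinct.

[15, 20, 38, 28, 33, 75, 86, 59, 43, 35, 36, 82]

sift down from index 5: already satisfies heap property
sift down from index 4:
  20 vs smaller child 15 at index 10, swap → [36, 33, 82, 43, 15, 38, 86, 59, 28, 35, 20, 75]
sift down from index 3:
  43 vs smaller child 28 at index 8, swap → [36, 33, 82, 28, 15, 38, 86, 59, 43, 35, 20, 75]
sift down from index 2:
  82 vs smaller child 38 at index 5, swap → [36, 33, 38, 28, 15, 82, 86, 59, 43, 35, 20, 75]
  82 vs only child 75 at index 11, swap → [36, 33, 38, 28, 15, 75, 86, 59, 43, 35, 20, 82]
sift down from index 1:
  33 vs smaller child 15 at index 4, swap → [36, 15, 38, 28, 33, 75, 86, 59, 43, 35, 20, 82]
  33 vs smaller child 20 at index 10, swap → [36, 15, 38, 28, 20, 75, 86, 59, 43, 35, 33, 82]
sift down from index 0:
  36 vs smaller child 15 at index 1, swap → [15, 36, 38, 28, 20, 75, 86, 59, 43, 35, 33, 82]
  36 vs smaller child 20 at index 4, swap → [15, 20, 38, 28, 36, 75, 86, 59, 43, 35, 33, 82]
  36 vs smaller child 33 at index 10, swap → [15, 20, 38, 28, 33, 75, 86, 59, 43, 35, 36, 82]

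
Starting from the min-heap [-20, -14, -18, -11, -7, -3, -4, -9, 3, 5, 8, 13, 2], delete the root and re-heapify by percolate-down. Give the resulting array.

remove root -20; move last element 2 to root → [2, -14, -18, -11, -7, -3, -4, -9, 3, 5, 8, 13]
2 vs smaller child -18 at index 2, swap → [-18, -14, 2, -11, -7, -3, -4, -9, 3, 5, 8, 13]
2 vs smaller child -4 at index 6, swap → [-18, -14, -4, -11, -7, -3, 2, -9, 3, 5, 8, 13]

[-18, -14, -4, -11, -7, -3, 2, -9, 3, 5, 8, 13]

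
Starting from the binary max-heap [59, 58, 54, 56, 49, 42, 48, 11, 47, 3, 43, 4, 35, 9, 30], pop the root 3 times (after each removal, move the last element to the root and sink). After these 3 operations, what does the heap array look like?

[54, 49, 48, 47, 43, 42, 35, 11, 30, 3, 9, 4]

extract-max #1 returns 59:
  remove root 59; move last element 30 to root → [30, 58, 54, 56, 49, 42, 48, 11, 47, 3, 43, 4, 35, 9]
  30 vs larger child 58 at index 1, swap → [58, 30, 54, 56, 49, 42, 48, 11, 47, 3, 43, 4, 35, 9]
  30 vs larger child 56 at index 3, swap → [58, 56, 54, 30, 49, 42, 48, 11, 47, 3, 43, 4, 35, 9]
  30 vs larger child 47 at index 8, swap → [58, 56, 54, 47, 49, 42, 48, 11, 30, 3, 43, 4, 35, 9]
extract-max #2 returns 58:
  remove root 58; move last element 9 to root → [9, 56, 54, 47, 49, 42, 48, 11, 30, 3, 43, 4, 35]
  9 vs larger child 56 at index 1, swap → [56, 9, 54, 47, 49, 42, 48, 11, 30, 3, 43, 4, 35]
  9 vs larger child 49 at index 4, swap → [56, 49, 54, 47, 9, 42, 48, 11, 30, 3, 43, 4, 35]
  9 vs larger child 43 at index 10, swap → [56, 49, 54, 47, 43, 42, 48, 11, 30, 3, 9, 4, 35]
extract-max #3 returns 56:
  remove root 56; move last element 35 to root → [35, 49, 54, 47, 43, 42, 48, 11, 30, 3, 9, 4]
  35 vs larger child 54 at index 2, swap → [54, 49, 35, 47, 43, 42, 48, 11, 30, 3, 9, 4]
  35 vs larger child 48 at index 6, swap → [54, 49, 48, 47, 43, 42, 35, 11, 30, 3, 9, 4]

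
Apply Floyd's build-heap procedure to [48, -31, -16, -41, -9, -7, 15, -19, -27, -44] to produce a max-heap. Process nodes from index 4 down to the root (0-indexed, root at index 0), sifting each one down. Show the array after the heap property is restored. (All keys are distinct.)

[48, -9, 15, -19, -31, -7, -16, -41, -27, -44]

sift down from index 4: already satisfies heap property
sift down from index 3:
  -41 vs larger child -19 at index 7, swap → [48, -31, -16, -19, -9, -7, 15, -41, -27, -44]
sift down from index 2:
  -16 vs larger child 15 at index 6, swap → [48, -31, 15, -19, -9, -7, -16, -41, -27, -44]
sift down from index 1:
  -31 vs larger child -9 at index 4, swap → [48, -9, 15, -19, -31, -7, -16, -41, -27, -44]
sift down from index 0: already satisfies heap property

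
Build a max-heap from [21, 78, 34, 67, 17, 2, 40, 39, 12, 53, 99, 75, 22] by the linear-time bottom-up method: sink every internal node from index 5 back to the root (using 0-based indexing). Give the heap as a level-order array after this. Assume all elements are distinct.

[99, 78, 75, 67, 53, 34, 40, 39, 12, 21, 17, 2, 22]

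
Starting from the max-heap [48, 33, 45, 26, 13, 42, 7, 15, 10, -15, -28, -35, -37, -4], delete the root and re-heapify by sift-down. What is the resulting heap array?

remove root 48; move last element -4 to root → [-4, 33, 45, 26, 13, 42, 7, 15, 10, -15, -28, -35, -37]
-4 vs larger child 45 at index 2, swap → [45, 33, -4, 26, 13, 42, 7, 15, 10, -15, -28, -35, -37]
-4 vs larger child 42 at index 5, swap → [45, 33, 42, 26, 13, -4, 7, 15, 10, -15, -28, -35, -37]

[45, 33, 42, 26, 13, -4, 7, 15, 10, -15, -28, -35, -37]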